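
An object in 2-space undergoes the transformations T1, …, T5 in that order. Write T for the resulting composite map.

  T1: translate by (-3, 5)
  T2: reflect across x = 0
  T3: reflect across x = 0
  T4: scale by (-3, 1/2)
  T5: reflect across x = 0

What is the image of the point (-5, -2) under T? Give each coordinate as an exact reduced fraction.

T1 translate by (-3, 5): (-5, -2) → (-8, 3)
T2 reflect across x = 0: (-8, 3) → (8, 3)
T3 reflect across x = 0: (8, 3) → (-8, 3)
T4 scale by (-3, 1/2): (-8, 3) → (24, 3/2)
T5 reflect across x = 0: (24, 3/2) → (-24, 3/2)

T(p) = (-24, 3/2)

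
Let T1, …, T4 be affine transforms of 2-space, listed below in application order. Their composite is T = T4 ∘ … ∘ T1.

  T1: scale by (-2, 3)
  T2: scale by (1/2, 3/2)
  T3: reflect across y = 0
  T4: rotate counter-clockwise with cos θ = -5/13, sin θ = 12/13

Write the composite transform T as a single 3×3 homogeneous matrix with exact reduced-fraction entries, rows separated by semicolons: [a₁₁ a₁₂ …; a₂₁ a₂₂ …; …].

T = [5/13 54/13 0; -12/13 45/26 0; 0 0 1]

T1 = [-2 0 0; 0 3 0; 0 0 1]
T2·T1 = [-1 0 0; 0 9/2 0; 0 0 1]
T3·…·T1 = [-1 0 0; 0 -9/2 0; 0 0 1]
T4·…·T1 = [5/13 54/13 0; -12/13 45/26 0; 0 0 1]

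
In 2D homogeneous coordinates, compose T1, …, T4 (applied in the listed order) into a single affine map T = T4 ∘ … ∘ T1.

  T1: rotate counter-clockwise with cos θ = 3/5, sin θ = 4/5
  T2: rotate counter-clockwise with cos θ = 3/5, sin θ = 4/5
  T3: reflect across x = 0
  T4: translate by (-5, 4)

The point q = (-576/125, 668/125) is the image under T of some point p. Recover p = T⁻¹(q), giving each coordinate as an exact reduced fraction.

p = (7/5, 0)

T1 = [3/5 -4/5 0; 4/5 3/5 0; 0 0 1]
T2·T1 = [-7/25 -24/25 0; 24/25 -7/25 0; 0 0 1]
T3·…·T1 = [7/25 24/25 0; 24/25 -7/25 0; 0 0 1]
T4·…·T1 = [7/25 24/25 -5; 24/25 -7/25 4; 0 0 1]
det M = -1; M⁻¹ = [7/25 24/25 -61/25; 24/25 -7/25 148/25; 0 0 1]
M⁻¹ · (-576/125, 668/125)ᵀ = (7/5, 0)ᵀ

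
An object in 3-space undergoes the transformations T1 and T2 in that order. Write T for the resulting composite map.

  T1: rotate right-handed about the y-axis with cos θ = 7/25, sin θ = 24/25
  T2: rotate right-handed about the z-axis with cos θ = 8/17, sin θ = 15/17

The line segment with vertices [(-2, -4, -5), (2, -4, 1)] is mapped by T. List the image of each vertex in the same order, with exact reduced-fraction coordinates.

image vertices: (428/425, -562/85, 13/25), (1804/425, -46/85, -41/25)

T1 rotate right-handed about the y-axis with cos θ = 7/25, sin θ = 24/25: (-2, -4, -5) → (-134/25, -4, 13/25); (2, -4, 1) → (38/25, -4, -41/25)
T2 rotate right-handed about the z-axis with cos θ = 8/17, sin θ = 15/17: (-134/25, -4, 13/25) → (428/425, -562/85, 13/25); (38/25, -4, -41/25) → (1804/425, -46/85, -41/25)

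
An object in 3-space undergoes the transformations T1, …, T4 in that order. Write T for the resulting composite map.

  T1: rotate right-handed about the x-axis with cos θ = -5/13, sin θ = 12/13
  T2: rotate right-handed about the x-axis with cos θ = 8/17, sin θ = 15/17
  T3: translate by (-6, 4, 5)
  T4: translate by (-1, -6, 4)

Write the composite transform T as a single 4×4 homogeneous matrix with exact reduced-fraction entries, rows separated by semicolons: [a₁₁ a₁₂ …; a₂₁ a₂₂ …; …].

T1 = [1 0 0 0; 0 -5/13 -12/13 0; 0 12/13 -5/13 0; 0 0 0 1]
T2·T1 = [1 0 0 0; 0 -220/221 -21/221 0; 0 21/221 -220/221 0; 0 0 0 1]
T3·…·T1 = [1 0 0 -6; 0 -220/221 -21/221 4; 0 21/221 -220/221 5; 0 0 0 1]
T4·…·T1 = [1 0 0 -7; 0 -220/221 -21/221 -2; 0 21/221 -220/221 9; 0 0 0 1]

T = [1 0 0 -7; 0 -220/221 -21/221 -2; 0 21/221 -220/221 9; 0 0 0 1]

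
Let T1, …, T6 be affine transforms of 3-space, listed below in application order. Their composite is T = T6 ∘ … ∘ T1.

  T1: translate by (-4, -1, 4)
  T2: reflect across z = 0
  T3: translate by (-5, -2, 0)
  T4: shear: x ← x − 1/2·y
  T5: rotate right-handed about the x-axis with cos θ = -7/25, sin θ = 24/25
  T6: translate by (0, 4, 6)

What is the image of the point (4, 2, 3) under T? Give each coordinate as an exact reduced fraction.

T(p) = (-9/2, 11, 7)

T1 translate by (-4, -1, 4): (4, 2, 3) → (0, 1, 7)
T2 reflect across z = 0: (0, 1, 7) → (0, 1, -7)
T3 translate by (-5, -2, 0): (0, 1, -7) → (-5, -1, -7)
T4 shear: x ← x − 1/2·y: (-5, -1, -7) → (-9/2, -1, -7)
T5 rotate right-handed about the x-axis with cos θ = -7/25, sin θ = 24/25: (-9/2, -1, -7) → (-9/2, 7, 1)
T6 translate by (0, 4, 6): (-9/2, 7, 1) → (-9/2, 11, 7)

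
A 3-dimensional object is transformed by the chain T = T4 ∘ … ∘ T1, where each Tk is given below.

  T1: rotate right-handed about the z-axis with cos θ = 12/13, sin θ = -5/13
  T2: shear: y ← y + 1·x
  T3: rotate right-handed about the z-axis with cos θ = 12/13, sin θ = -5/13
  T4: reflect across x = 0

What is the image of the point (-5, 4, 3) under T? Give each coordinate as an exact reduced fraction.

T1 rotate right-handed about the z-axis with cos θ = 12/13, sin θ = -5/13: (-5, 4, 3) → (-40/13, 73/13, 3)
T2 shear: y ← y + 1·x: (-40/13, 73/13, 3) → (-40/13, 33/13, 3)
T3 rotate right-handed about the z-axis with cos θ = 12/13, sin θ = -5/13: (-40/13, 33/13, 3) → (-315/169, 596/169, 3)
T4 reflect across x = 0: (-315/169, 596/169, 3) → (315/169, 596/169, 3)

T(p) = (315/169, 596/169, 3)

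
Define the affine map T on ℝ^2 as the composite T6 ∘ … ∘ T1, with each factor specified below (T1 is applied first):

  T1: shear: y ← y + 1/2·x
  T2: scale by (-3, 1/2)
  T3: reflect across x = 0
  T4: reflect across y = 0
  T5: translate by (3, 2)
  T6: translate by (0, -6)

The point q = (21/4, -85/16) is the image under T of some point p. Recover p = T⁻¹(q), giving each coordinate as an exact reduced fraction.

T1 = [1 0 0; 1/2 1 0; 0 0 1]
T2·T1 = [-3 0 0; 1/4 1/2 0; 0 0 1]
T3·…·T1 = [3 0 0; 1/4 1/2 0; 0 0 1]
T4·…·T1 = [3 0 0; -1/4 -1/2 0; 0 0 1]
T5·…·T1 = [3 0 3; -1/4 -1/2 2; 0 0 1]
T6·…·T1 = [3 0 3; -1/4 -1/2 -4; 0 0 1]
det M = -3/2; M⁻¹ = [1/3 0 -1; -1/6 -2 -15/2; 0 0 1]
M⁻¹ · (21/4, -85/16)ᵀ = (3/4, 9/4)ᵀ

p = (3/4, 9/4)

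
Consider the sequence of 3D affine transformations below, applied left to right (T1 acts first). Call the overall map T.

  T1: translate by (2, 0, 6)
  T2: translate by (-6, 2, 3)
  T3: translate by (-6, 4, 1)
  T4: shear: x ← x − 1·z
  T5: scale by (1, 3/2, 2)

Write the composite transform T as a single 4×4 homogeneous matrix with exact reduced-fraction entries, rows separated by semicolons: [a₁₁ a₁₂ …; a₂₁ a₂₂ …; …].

T = [1 0 -1 -20; 0 3/2 0 9; 0 0 2 20; 0 0 0 1]

T1 = [1 0 0 2; 0 1 0 0; 0 0 1 6; 0 0 0 1]
T2·T1 = [1 0 0 -4; 0 1 0 2; 0 0 1 9; 0 0 0 1]
T3·…·T1 = [1 0 0 -10; 0 1 0 6; 0 0 1 10; 0 0 0 1]
T4·…·T1 = [1 0 -1 -20; 0 1 0 6; 0 0 1 10; 0 0 0 1]
T5·…·T1 = [1 0 -1 -20; 0 3/2 0 9; 0 0 2 20; 0 0 0 1]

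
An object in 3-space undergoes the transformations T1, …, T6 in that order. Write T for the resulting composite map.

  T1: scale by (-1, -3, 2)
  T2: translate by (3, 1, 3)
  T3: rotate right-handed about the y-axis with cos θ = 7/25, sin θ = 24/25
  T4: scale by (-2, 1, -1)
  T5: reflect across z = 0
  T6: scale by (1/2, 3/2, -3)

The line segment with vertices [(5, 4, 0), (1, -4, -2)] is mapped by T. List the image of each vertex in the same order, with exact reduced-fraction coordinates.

image vertices: (-58/25, -33/2, -207/25), (2/5, 39/2, 33/5)

T1 scale by (-1, -3, 2): (5, 4, 0) → (-5, -12, 0); (1, -4, -2) → (-1, 12, -4)
T2 translate by (3, 1, 3): (-5, -12, 0) → (-2, -11, 3); (-1, 12, -4) → (2, 13, -1)
T3 rotate right-handed about the y-axis with cos θ = 7/25, sin θ = 24/25: (-2, -11, 3) → (58/25, -11, 69/25); (2, 13, -1) → (-2/5, 13, -11/5)
T4 scale by (-2, 1, -1): (58/25, -11, 69/25) → (-116/25, -11, -69/25); (-2/5, 13, -11/5) → (4/5, 13, 11/5)
T5 reflect across z = 0: (-116/25, -11, -69/25) → (-116/25, -11, 69/25); (4/5, 13, 11/5) → (4/5, 13, -11/5)
T6 scale by (1/2, 3/2, -3): (-116/25, -11, 69/25) → (-58/25, -33/2, -207/25); (4/5, 13, -11/5) → (2/5, 39/2, 33/5)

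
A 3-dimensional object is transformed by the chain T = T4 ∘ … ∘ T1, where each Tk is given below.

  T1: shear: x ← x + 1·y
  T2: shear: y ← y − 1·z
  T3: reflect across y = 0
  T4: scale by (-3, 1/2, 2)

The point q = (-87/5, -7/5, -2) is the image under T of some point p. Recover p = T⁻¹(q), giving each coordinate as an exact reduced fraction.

p = (4, 9/5, -1)

T1 = [1 1 0 0; 0 1 0 0; 0 0 1 0; 0 0 0 1]
T2·T1 = [1 1 0 0; 0 1 -1 0; 0 0 1 0; 0 0 0 1]
T3·…·T1 = [1 1 0 0; 0 -1 1 0; 0 0 1 0; 0 0 0 1]
T4·…·T1 = [-3 -3 0 0; 0 -1/2 1/2 0; 0 0 2 0; 0 0 0 1]
det M = 3; M⁻¹ = [-1/3 2 -1/2 0; 0 -2 1/2 0; 0 0 1/2 0; 0 0 0 1]
M⁻¹ · (-87/5, -7/5, -2)ᵀ = (4, 9/5, -1)ᵀ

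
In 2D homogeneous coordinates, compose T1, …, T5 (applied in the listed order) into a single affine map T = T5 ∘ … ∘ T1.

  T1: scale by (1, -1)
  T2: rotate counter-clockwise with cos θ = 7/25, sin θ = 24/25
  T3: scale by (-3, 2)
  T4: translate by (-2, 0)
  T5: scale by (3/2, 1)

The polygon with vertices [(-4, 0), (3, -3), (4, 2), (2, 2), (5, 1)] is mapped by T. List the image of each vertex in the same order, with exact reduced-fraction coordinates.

image vertices: (51/25, -192/25), (309/50, 186/25), (-417/25, 164/25), (-354/25, 68/25), (-681/50, 226/25)

T1 scale by (1, -1): (-4, 0) → (-4, 0); (3, -3) → (3, 3); (4, 2) → (4, -2); (2, 2) → (2, -2); (5, 1) → (5, -1)
T2 rotate counter-clockwise with cos θ = 7/25, sin θ = 24/25: (-4, 0) → (-28/25, -96/25); (3, 3) → (-51/25, 93/25); (4, -2) → (76/25, 82/25); (2, -2) → (62/25, 34/25); (5, -1) → (59/25, 113/25)
T3 scale by (-3, 2): (-28/25, -96/25) → (84/25, -192/25); (-51/25, 93/25) → (153/25, 186/25); (76/25, 82/25) → (-228/25, 164/25); (62/25, 34/25) → (-186/25, 68/25); (59/25, 113/25) → (-177/25, 226/25)
T4 translate by (-2, 0): (84/25, -192/25) → (34/25, -192/25); (153/25, 186/25) → (103/25, 186/25); (-228/25, 164/25) → (-278/25, 164/25); (-186/25, 68/25) → (-236/25, 68/25); (-177/25, 226/25) → (-227/25, 226/25)
T5 scale by (3/2, 1): (34/25, -192/25) → (51/25, -192/25); (103/25, 186/25) → (309/50, 186/25); (-278/25, 164/25) → (-417/25, 164/25); (-236/25, 68/25) → (-354/25, 68/25); (-227/25, 226/25) → (-681/50, 226/25)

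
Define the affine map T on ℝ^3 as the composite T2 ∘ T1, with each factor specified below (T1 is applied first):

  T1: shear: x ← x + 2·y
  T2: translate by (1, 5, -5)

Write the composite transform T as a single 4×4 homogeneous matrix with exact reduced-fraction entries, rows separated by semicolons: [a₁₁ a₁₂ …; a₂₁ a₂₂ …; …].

T1 = [1 2 0 0; 0 1 0 0; 0 0 1 0; 0 0 0 1]
T2·T1 = [1 2 0 1; 0 1 0 5; 0 0 1 -5; 0 0 0 1]

T = [1 2 0 1; 0 1 0 5; 0 0 1 -5; 0 0 0 1]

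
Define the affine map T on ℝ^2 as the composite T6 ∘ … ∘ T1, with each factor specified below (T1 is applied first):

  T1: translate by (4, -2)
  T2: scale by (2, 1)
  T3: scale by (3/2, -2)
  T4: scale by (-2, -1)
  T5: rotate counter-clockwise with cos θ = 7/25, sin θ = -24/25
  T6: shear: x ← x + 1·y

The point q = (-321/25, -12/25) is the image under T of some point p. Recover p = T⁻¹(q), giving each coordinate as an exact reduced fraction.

T1 = [1 0 4; 0 1 -2; 0 0 1]
T2·T1 = [2 0 8; 0 1 -2; 0 0 1]
T3·…·T1 = [3 0 12; 0 -2 4; 0 0 1]
T4·…·T1 = [-6 0 -24; 0 2 -4; 0 0 1]
T5·…·T1 = [-42/25 48/25 -264/25; 144/25 14/25 548/25; 0 0 1]
T6·…·T1 = [102/25 62/25 284/25; 144/25 14/25 548/25; 0 0 1]
det M = -12; M⁻¹ = [-7/150 31/150 -4; 12/25 -17/50 2; 0 0 1]
M⁻¹ · (-321/25, -12/25)ᵀ = (-7/2, -4)ᵀ

p = (-7/2, -4)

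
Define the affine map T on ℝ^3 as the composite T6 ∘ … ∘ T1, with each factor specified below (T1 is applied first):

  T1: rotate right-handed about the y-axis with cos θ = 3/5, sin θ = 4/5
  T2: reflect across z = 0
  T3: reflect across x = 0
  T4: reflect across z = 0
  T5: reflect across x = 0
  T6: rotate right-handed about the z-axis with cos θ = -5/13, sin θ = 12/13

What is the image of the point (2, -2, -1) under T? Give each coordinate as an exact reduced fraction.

T1 rotate right-handed about the y-axis with cos θ = 3/5, sin θ = 4/5: (2, -2, -1) → (2/5, -2, -11/5)
T2 reflect across z = 0: (2/5, -2, -11/5) → (2/5, -2, 11/5)
T3 reflect across x = 0: (2/5, -2, 11/5) → (-2/5, -2, 11/5)
T4 reflect across z = 0: (-2/5, -2, 11/5) → (-2/5, -2, -11/5)
T5 reflect across x = 0: (-2/5, -2, -11/5) → (2/5, -2, -11/5)
T6 rotate right-handed about the z-axis with cos θ = -5/13, sin θ = 12/13: (2/5, -2, -11/5) → (22/13, 74/65, -11/5)

T(p) = (22/13, 74/65, -11/5)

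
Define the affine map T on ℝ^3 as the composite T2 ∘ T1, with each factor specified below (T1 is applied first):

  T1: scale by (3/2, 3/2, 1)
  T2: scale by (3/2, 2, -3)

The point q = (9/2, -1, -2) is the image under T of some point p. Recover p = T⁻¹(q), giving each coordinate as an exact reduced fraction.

T1 = [3/2 0 0 0; 0 3/2 0 0; 0 0 1 0; 0 0 0 1]
T2·T1 = [9/4 0 0 0; 0 3 0 0; 0 0 -3 0; 0 0 0 1]
det M = -81/4; M⁻¹ = [4/9 0 0 0; 0 1/3 0 0; 0 0 -1/3 0; 0 0 0 1]
M⁻¹ · (9/2, -1, -2)ᵀ = (2, -1/3, 2/3)ᵀ

p = (2, -1/3, 2/3)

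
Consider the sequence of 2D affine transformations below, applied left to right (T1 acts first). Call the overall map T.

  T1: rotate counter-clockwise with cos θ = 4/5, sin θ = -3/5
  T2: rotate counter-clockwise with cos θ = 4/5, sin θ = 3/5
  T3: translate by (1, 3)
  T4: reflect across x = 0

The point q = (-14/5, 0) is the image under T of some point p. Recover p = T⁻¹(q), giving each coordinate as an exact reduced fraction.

T1 = [4/5 3/5 0; -3/5 4/5 0; 0 0 1]
T2·T1 = [1 0 0; 0 1 0; 0 0 1]
T3·…·T1 = [1 0 1; 0 1 3; 0 0 1]
T4·…·T1 = [-1 0 -1; 0 1 3; 0 0 1]
det M = -1; M⁻¹ = [-1 0 -1; 0 1 -3; 0 0 1]
M⁻¹ · (-14/5, 0)ᵀ = (9/5, -3)ᵀ

p = (9/5, -3)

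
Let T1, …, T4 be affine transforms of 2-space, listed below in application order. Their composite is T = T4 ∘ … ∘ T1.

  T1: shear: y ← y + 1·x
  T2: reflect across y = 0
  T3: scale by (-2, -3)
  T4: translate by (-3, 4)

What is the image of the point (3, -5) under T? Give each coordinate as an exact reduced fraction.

T(p) = (-9, -2)

T1 shear: y ← y + 1·x: (3, -5) → (3, -2)
T2 reflect across y = 0: (3, -2) → (3, 2)
T3 scale by (-2, -3): (3, 2) → (-6, -6)
T4 translate by (-3, 4): (-6, -6) → (-9, -2)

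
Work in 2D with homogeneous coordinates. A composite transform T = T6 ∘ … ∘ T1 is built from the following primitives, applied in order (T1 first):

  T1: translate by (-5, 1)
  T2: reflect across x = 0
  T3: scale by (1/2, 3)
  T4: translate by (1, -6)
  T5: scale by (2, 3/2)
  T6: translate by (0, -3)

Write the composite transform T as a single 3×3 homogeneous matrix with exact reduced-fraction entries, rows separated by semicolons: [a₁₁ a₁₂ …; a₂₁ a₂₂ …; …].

T = [-1 0 7; 0 9/2 -15/2; 0 0 1]

T1 = [1 0 -5; 0 1 1; 0 0 1]
T2·T1 = [-1 0 5; 0 1 1; 0 0 1]
T3·…·T1 = [-1/2 0 5/2; 0 3 3; 0 0 1]
T4·…·T1 = [-1/2 0 7/2; 0 3 -3; 0 0 1]
T5·…·T1 = [-1 0 7; 0 9/2 -9/2; 0 0 1]
T6·…·T1 = [-1 0 7; 0 9/2 -15/2; 0 0 1]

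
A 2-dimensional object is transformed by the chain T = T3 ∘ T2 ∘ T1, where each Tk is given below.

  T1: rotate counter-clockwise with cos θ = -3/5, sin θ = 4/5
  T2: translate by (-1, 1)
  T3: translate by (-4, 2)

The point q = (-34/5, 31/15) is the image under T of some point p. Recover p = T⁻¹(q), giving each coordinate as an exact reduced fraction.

T1 = [-3/5 -4/5 0; 4/5 -3/5 0; 0 0 1]
T2·T1 = [-3/5 -4/5 -1; 4/5 -3/5 1; 0 0 1]
T3·…·T1 = [-3/5 -4/5 -5; 4/5 -3/5 3; 0 0 1]
det M = 1; M⁻¹ = [-3/5 4/5 -27/5; -4/5 -3/5 -11/5; 0 0 1]
M⁻¹ · (-34/5, 31/15)ᵀ = (1/3, 2)ᵀ

p = (1/3, 2)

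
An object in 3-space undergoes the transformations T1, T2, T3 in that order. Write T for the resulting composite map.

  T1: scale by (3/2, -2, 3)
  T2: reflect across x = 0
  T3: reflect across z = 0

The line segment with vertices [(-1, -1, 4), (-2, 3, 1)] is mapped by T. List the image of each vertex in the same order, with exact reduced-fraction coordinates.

image vertices: (3/2, 2, -12), (3, -6, -3)

T1 scale by (3/2, -2, 3): (-1, -1, 4) → (-3/2, 2, 12); (-2, 3, 1) → (-3, -6, 3)
T2 reflect across x = 0: (-3/2, 2, 12) → (3/2, 2, 12); (-3, -6, 3) → (3, -6, 3)
T3 reflect across z = 0: (3/2, 2, 12) → (3/2, 2, -12); (3, -6, 3) → (3, -6, -3)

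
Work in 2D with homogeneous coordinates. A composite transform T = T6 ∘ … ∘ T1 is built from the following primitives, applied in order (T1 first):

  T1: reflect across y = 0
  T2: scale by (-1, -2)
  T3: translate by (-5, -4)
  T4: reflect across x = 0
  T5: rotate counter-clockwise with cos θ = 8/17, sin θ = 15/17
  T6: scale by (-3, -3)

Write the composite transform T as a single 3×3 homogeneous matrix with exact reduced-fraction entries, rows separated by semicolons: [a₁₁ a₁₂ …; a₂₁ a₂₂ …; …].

T = [-24/17 90/17 -300/17; -45/17 -48/17 -129/17; 0 0 1]

T1 = [1 0 0; 0 -1 0; 0 0 1]
T2·T1 = [-1 0 0; 0 2 0; 0 0 1]
T3·…·T1 = [-1 0 -5; 0 2 -4; 0 0 1]
T4·…·T1 = [1 0 5; 0 2 -4; 0 0 1]
T5·…·T1 = [8/17 -30/17 100/17; 15/17 16/17 43/17; 0 0 1]
T6·…·T1 = [-24/17 90/17 -300/17; -45/17 -48/17 -129/17; 0 0 1]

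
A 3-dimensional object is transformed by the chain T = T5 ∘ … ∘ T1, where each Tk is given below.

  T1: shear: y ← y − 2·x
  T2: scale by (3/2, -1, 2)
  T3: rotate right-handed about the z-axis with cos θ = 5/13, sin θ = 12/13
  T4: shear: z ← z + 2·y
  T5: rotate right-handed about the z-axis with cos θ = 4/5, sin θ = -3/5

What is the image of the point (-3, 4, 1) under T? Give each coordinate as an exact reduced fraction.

T1 shear: y ← y − 2·x: (-3, 4, 1) → (-3, 10, 1)
T2 scale by (3/2, -1, 2): (-3, 10, 1) → (-9/2, -10, 2)
T3 rotate right-handed about the z-axis with cos θ = 5/13, sin θ = 12/13: (-9/2, -10, 2) → (15/2, -8, 2)
T4 shear: z ← z + 2·y: (15/2, -8, 2) → (15/2, -8, -14)
T5 rotate right-handed about the z-axis with cos θ = 4/5, sin θ = -3/5: (15/2, -8, -14) → (6/5, -109/10, -14)

T(p) = (6/5, -109/10, -14)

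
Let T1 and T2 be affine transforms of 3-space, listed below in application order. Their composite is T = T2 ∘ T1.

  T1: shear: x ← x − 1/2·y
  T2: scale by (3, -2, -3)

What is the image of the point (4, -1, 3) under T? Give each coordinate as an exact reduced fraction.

T1 shear: x ← x − 1/2·y: (4, -1, 3) → (9/2, -1, 3)
T2 scale by (3, -2, -3): (9/2, -1, 3) → (27/2, 2, -9)

T(p) = (27/2, 2, -9)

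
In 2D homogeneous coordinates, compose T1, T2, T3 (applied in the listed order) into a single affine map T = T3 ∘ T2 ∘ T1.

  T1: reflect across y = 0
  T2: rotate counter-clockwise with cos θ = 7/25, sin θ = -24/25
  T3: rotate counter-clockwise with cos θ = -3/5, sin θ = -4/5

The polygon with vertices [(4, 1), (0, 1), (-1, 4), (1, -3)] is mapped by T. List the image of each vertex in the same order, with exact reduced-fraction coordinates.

T1 reflect across y = 0: (4, 1) → (4, -1); (0, 1) → (0, -1); (-1, 4) → (-1, -4); (1, -3) → (1, 3)
T2 rotate counter-clockwise with cos θ = 7/25, sin θ = -24/25: (4, -1) → (4/25, -103/25); (0, -1) → (-24/25, -7/25); (-1, -4) → (-103/25, -4/25); (1, 3) → (79/25, -3/25)
T3 rotate counter-clockwise with cos θ = -3/5, sin θ = -4/5: (4/25, -103/25) → (-424/125, 293/125); (-24/25, -7/25) → (44/125, 117/125); (-103/25, -4/25) → (293/125, 424/125); (79/25, -3/25) → (-249/125, -307/125)

image vertices: (-424/125, 293/125), (44/125, 117/125), (293/125, 424/125), (-249/125, -307/125)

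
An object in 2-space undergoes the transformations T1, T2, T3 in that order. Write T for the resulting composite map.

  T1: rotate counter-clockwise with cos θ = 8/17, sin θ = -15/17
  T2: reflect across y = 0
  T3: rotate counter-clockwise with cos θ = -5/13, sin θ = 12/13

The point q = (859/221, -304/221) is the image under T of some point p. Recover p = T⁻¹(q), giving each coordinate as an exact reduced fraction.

T1 = [8/17 15/17 0; -15/17 8/17 0; 0 0 1]
T2·T1 = [8/17 15/17 0; 15/17 -8/17 0; 0 0 1]
T3·…·T1 = [-220/221 21/221 0; 21/221 220/221 0; 0 0 1]
det M = -1; M⁻¹ = [-220/221 21/221 0; 21/221 220/221 0; 0 0 1]
M⁻¹ · (859/221, -304/221)ᵀ = (-4, -1)ᵀ

p = (-4, -1)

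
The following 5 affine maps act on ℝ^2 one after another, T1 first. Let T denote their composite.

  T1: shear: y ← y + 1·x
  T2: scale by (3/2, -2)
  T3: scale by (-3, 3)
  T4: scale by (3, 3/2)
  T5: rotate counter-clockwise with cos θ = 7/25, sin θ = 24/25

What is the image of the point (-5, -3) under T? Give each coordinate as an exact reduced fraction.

T1 shear: y ← y + 1·x: (-5, -3) → (-5, -8)
T2 scale by (3/2, -2): (-5, -8) → (-15/2, 16)
T3 scale by (-3, 3): (-15/2, 16) → (45/2, 48)
T4 scale by (3, 3/2): (45/2, 48) → (135/2, 72)
T5 rotate counter-clockwise with cos θ = 7/25, sin θ = 24/25: (135/2, 72) → (-2511/50, 2124/25)

T(p) = (-2511/50, 2124/25)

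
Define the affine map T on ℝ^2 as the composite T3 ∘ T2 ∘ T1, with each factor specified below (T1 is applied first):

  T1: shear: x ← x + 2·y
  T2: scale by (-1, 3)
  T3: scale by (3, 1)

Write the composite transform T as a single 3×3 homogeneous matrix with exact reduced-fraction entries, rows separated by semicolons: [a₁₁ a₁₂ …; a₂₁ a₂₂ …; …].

T1 = [1 2 0; 0 1 0; 0 0 1]
T2·T1 = [-1 -2 0; 0 3 0; 0 0 1]
T3·…·T1 = [-3 -6 0; 0 3 0; 0 0 1]

T = [-3 -6 0; 0 3 0; 0 0 1]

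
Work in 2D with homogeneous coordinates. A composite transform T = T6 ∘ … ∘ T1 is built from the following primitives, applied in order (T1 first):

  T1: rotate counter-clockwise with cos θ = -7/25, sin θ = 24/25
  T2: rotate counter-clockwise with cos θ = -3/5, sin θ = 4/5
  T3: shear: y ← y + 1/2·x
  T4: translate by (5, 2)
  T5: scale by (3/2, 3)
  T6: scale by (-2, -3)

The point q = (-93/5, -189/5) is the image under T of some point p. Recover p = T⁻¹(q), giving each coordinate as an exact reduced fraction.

T1 = [-7/25 -24/25 0; 24/25 -7/25 0; 0 0 1]
T2·T1 = [-3/5 4/5 0; -4/5 -3/5 0; 0 0 1]
T3·…·T1 = [-3/5 4/5 0; -11/10 -1/5 0; 0 0 1]
T4·…·T1 = [-3/5 4/5 5; -11/10 -1/5 2; 0 0 1]
T5·…·T1 = [-9/10 6/5 15/2; -33/10 -3/5 6; 0 0 1]
T6·…·T1 = [9/5 -12/5 -15; 99/10 9/5 -18; 0 0 1]
det M = 27; M⁻¹ = [1/15 4/45 13/5; -11/30 1/15 -43/10; 0 0 1]
M⁻¹ · (-93/5, -189/5)ᵀ = (-2, 0)ᵀ

p = (-2, 0)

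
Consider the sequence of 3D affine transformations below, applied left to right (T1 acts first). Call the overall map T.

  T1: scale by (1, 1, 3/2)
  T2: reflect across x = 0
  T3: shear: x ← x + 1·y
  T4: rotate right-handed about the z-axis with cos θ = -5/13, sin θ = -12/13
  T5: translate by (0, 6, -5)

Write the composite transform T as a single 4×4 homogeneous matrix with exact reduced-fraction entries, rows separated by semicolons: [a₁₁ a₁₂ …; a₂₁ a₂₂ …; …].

T1 = [1 0 0 0; 0 1 0 0; 0 0 3/2 0; 0 0 0 1]
T2·T1 = [-1 0 0 0; 0 1 0 0; 0 0 3/2 0; 0 0 0 1]
T3·…·T1 = [-1 1 0 0; 0 1 0 0; 0 0 3/2 0; 0 0 0 1]
T4·…·T1 = [5/13 7/13 0 0; 12/13 -17/13 0 0; 0 0 3/2 0; 0 0 0 1]
T5·…·T1 = [5/13 7/13 0 0; 12/13 -17/13 0 6; 0 0 3/2 -5; 0 0 0 1]

T = [5/13 7/13 0 0; 12/13 -17/13 0 6; 0 0 3/2 -5; 0 0 0 1]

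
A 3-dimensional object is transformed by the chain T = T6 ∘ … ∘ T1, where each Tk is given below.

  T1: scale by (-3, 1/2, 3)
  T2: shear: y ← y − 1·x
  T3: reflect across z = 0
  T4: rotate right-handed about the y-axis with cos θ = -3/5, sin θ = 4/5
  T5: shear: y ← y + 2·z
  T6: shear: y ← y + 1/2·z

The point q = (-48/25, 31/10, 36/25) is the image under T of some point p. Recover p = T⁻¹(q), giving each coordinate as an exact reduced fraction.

T1 = [-3 0 0 0; 0 1/2 0 0; 0 0 3 0; 0 0 0 1]
T2·T1 = [-3 0 0 0; 3 1/2 0 0; 0 0 3 0; 0 0 0 1]
T3·…·T1 = [-3 0 0 0; 3 1/2 0 0; 0 0 -3 0; 0 0 0 1]
T4·…·T1 = [9/5 0 -12/5 0; 3 1/2 0 0; 12/5 0 9/5 0; 0 0 0 1]
T5·…·T1 = [9/5 0 -12/5 0; 39/5 1/2 18/5 0; 12/5 0 9/5 0; 0 0 0 1]
T6·…·T1 = [9/5 0 -12/5 0; 9 1/2 9/2 0; 12/5 0 9/5 0; 0 0 0 1]
det M = 9/2; M⁻¹ = [1/5 0 4/15 0; -6/5 2 -33/5 0; -4/15 0 1/5 0; 0 0 0 1]
M⁻¹ · (-48/25, 31/10, 36/25)ᵀ = (0, -1, 4/5)ᵀ

p = (0, -1, 4/5)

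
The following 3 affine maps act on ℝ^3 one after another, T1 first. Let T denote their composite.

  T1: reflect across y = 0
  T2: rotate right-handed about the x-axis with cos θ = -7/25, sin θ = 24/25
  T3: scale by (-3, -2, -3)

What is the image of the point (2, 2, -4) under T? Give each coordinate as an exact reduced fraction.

T1 reflect across y = 0: (2, 2, -4) → (2, -2, -4)
T2 rotate right-handed about the x-axis with cos θ = -7/25, sin θ = 24/25: (2, -2, -4) → (2, 22/5, -4/5)
T3 scale by (-3, -2, -3): (2, 22/5, -4/5) → (-6, -44/5, 12/5)

T(p) = (-6, -44/5, 12/5)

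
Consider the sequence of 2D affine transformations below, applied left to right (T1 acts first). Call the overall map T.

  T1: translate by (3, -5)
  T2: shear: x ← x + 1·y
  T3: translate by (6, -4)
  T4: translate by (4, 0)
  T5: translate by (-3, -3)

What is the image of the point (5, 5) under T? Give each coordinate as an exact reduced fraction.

T1 translate by (3, -5): (5, 5) → (8, 0)
T2 shear: x ← x + 1·y: (8, 0) → (8, 0)
T3 translate by (6, -4): (8, 0) → (14, -4)
T4 translate by (4, 0): (14, -4) → (18, -4)
T5 translate by (-3, -3): (18, -4) → (15, -7)

T(p) = (15, -7)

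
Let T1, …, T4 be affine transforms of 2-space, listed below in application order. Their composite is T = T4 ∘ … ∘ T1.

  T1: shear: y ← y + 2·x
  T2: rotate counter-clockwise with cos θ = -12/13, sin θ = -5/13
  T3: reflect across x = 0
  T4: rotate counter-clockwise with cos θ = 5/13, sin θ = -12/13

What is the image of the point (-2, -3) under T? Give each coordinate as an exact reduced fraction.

T1 shear: y ← y + 2·x: (-2, -3) → (-2, -7)
T2 rotate counter-clockwise with cos θ = -12/13, sin θ = -5/13: (-2, -7) → (-11/13, 94/13)
T3 reflect across x = 0: (-11/13, 94/13) → (11/13, 94/13)
T4 rotate counter-clockwise with cos θ = 5/13, sin θ = -12/13: (11/13, 94/13) → (7, 2)

T(p) = (7, 2)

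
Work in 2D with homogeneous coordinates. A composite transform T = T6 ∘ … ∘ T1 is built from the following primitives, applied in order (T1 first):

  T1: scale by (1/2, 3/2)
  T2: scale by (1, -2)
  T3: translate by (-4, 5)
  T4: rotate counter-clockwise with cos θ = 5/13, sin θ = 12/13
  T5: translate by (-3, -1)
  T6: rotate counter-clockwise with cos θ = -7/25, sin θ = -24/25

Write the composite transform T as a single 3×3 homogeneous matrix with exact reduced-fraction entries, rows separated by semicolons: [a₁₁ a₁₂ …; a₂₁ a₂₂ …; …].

T1 = [1/2 0 0; 0 3/2 0; 0 0 1]
T2·T1 = [1/2 0 0; 0 -3 0; 0 0 1]
T3·…·T1 = [1/2 0 -4; 0 -3 5; 0 0 1]
T4·…·T1 = [5/26 36/13 -80/13; 6/13 -15/13 -23/13; 0 0 1]
T5·…·T1 = [5/26 36/13 -119/13; 6/13 -15/13 -36/13; 0 0 1]
T6·…·T1 = [253/650 -612/325 -31/325; -102/325 -759/325 3108/325; 0 0 1]

T = [253/650 -612/325 -31/325; -102/325 -759/325 3108/325; 0 0 1]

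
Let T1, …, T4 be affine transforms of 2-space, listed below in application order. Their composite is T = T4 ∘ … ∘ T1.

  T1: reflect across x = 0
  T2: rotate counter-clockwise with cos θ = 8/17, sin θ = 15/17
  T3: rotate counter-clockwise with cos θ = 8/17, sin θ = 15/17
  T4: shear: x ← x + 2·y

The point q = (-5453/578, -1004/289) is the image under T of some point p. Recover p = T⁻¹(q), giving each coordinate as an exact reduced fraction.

T1 = [-1 0 0; 0 1 0; 0 0 1]
T2·T1 = [-8/17 -15/17 0; -15/17 8/17 0; 0 0 1]
T3·…·T1 = [161/289 -240/289 0; -240/289 -161/289 0; 0 0 1]
T4·…·T1 = [-319/289 -562/289 0; -240/289 -161/289 0; 0 0 1]
det M = -1; M⁻¹ = [161/289 -562/289 0; -240/289 319/289 0; 0 0 1]
M⁻¹ · (-5453/578, -1004/289)ᵀ = (3/2, 4)ᵀ

p = (3/2, 4)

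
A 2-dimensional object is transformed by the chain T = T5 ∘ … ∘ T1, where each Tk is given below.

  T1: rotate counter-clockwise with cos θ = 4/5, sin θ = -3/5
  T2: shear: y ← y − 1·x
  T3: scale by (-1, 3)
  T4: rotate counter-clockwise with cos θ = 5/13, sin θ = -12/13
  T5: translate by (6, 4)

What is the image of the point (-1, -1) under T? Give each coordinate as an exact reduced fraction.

T1 rotate counter-clockwise with cos θ = 4/5, sin θ = -3/5: (-1, -1) → (-7/5, -1/5)
T2 shear: y ← y − 1·x: (-7/5, -1/5) → (-7/5, 6/5)
T3 scale by (-1, 3): (-7/5, 6/5) → (7/5, 18/5)
T4 rotate counter-clockwise with cos θ = 5/13, sin θ = -12/13: (7/5, 18/5) → (251/65, 6/65)
T5 translate by (6, 4): (251/65, 6/65) → (641/65, 266/65)

T(p) = (641/65, 266/65)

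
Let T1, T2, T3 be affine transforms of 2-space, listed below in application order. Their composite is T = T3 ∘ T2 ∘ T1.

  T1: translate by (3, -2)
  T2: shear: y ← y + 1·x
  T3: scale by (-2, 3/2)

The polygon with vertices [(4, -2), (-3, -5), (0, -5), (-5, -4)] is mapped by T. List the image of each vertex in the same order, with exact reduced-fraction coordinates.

image vertices: (-14, 9/2), (0, -21/2), (-6, -6), (4, -12)

T1 translate by (3, -2): (4, -2) → (7, -4); (-3, -5) → (0, -7); (0, -5) → (3, -7); (-5, -4) → (-2, -6)
T2 shear: y ← y + 1·x: (7, -4) → (7, 3); (0, -7) → (0, -7); (3, -7) → (3, -4); (-2, -6) → (-2, -8)
T3 scale by (-2, 3/2): (7, 3) → (-14, 9/2); (0, -7) → (0, -21/2); (3, -4) → (-6, -6); (-2, -8) → (4, -12)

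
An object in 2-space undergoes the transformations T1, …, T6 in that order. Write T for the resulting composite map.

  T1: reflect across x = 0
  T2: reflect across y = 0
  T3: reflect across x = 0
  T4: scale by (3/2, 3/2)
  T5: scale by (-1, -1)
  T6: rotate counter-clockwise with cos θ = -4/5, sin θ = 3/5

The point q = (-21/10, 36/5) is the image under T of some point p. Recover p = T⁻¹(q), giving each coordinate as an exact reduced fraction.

p = (-4, -3)

T1 = [-1 0 0; 0 1 0; 0 0 1]
T2·T1 = [-1 0 0; 0 -1 0; 0 0 1]
T3·…·T1 = [1 0 0; 0 -1 0; 0 0 1]
T4·…·T1 = [3/2 0 0; 0 -3/2 0; 0 0 1]
T5·…·T1 = [-3/2 0 0; 0 3/2 0; 0 0 1]
T6·…·T1 = [6/5 -9/10 0; -9/10 -6/5 0; 0 0 1]
det M = -9/4; M⁻¹ = [8/15 -2/5 0; -2/5 -8/15 0; 0 0 1]
M⁻¹ · (-21/10, 36/5)ᵀ = (-4, -3)ᵀ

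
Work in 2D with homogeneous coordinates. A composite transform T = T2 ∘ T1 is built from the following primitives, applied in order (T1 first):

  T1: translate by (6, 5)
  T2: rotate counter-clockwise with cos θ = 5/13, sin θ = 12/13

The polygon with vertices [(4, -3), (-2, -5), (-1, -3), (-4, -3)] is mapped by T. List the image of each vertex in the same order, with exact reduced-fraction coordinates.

image vertices: (2, 10), (20/13, 48/13), (1/13, 70/13), (-14/13, 34/13)

T1 translate by (6, 5): (4, -3) → (10, 2); (-2, -5) → (4, 0); (-1, -3) → (5, 2); (-4, -3) → (2, 2)
T2 rotate counter-clockwise with cos θ = 5/13, sin θ = 12/13: (10, 2) → (2, 10); (4, 0) → (20/13, 48/13); (5, 2) → (1/13, 70/13); (2, 2) → (-14/13, 34/13)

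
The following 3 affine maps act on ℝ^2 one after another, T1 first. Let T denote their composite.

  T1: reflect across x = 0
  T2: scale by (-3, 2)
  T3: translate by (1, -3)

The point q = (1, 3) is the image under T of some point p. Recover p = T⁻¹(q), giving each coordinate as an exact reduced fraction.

p = (0, 3)

T1 = [-1 0 0; 0 1 0; 0 0 1]
T2·T1 = [3 0 0; 0 2 0; 0 0 1]
T3·…·T1 = [3 0 1; 0 2 -3; 0 0 1]
det M = 6; M⁻¹ = [1/3 0 -1/3; 0 1/2 3/2; 0 0 1]
M⁻¹ · (1, 3)ᵀ = (0, 3)ᵀ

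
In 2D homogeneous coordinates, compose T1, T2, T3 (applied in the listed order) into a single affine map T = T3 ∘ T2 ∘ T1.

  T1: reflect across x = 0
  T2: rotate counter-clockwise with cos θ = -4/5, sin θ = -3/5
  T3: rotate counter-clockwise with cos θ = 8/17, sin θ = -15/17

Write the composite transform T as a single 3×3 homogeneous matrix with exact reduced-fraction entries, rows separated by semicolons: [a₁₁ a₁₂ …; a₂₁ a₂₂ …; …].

T1 = [-1 0 0; 0 1 0; 0 0 1]
T2·T1 = [4/5 3/5 0; 3/5 -4/5 0; 0 0 1]
T3·…·T1 = [77/85 -36/85 0; -36/85 -77/85 0; 0 0 1]

T = [77/85 -36/85 0; -36/85 -77/85 0; 0 0 1]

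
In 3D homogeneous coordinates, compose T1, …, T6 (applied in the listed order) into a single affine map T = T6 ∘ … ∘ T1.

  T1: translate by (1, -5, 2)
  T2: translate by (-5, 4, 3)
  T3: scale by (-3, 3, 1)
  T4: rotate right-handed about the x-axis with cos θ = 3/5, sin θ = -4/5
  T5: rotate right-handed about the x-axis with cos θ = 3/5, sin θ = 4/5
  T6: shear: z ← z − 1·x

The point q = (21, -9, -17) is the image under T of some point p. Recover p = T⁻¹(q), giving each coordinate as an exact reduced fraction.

T1 = [1 0 0 1; 0 1 0 -5; 0 0 1 2; 0 0 0 1]
T2·T1 = [1 0 0 -4; 0 1 0 -1; 0 0 1 5; 0 0 0 1]
T3·…·T1 = [-3 0 0 12; 0 3 0 -3; 0 0 1 5; 0 0 0 1]
T4·…·T1 = [-3 0 0 12; 0 9/5 4/5 11/5; 0 -12/5 3/5 27/5; 0 0 0 1]
T5·…·T1 = [-3 0 0 12; 0 3 0 -3; 0 0 1 5; 0 0 0 1]
T6·…·T1 = [-3 0 0 12; 0 3 0 -3; 3 0 1 -7; 0 0 0 1]
det M = -9; M⁻¹ = [-1/3 0 0 4; 0 1/3 0 1; 1 0 1 -5; 0 0 0 1]
M⁻¹ · (21, -9, -17)ᵀ = (-3, -2, -1)ᵀ

p = (-3, -2, -1)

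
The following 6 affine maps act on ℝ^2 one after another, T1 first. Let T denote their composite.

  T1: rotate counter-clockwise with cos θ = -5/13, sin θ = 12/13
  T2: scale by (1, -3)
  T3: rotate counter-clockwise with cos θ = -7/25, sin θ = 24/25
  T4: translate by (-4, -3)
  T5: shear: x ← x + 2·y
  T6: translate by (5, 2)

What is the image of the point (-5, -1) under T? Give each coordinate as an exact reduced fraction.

T(p) = (-6378/325, -592/325)

T1 rotate counter-clockwise with cos θ = -5/13, sin θ = 12/13: (-5, -1) → (37/13, -55/13)
T2 scale by (1, -3): (37/13, -55/13) → (37/13, 165/13)
T3 rotate counter-clockwise with cos θ = -7/25, sin θ = 24/25: (37/13, 165/13) → (-4219/325, -267/325)
T4 translate by (-4, -3): (-4219/325, -267/325) → (-5519/325, -1242/325)
T5 shear: x ← x + 2·y: (-5519/325, -1242/325) → (-8003/325, -1242/325)
T6 translate by (5, 2): (-8003/325, -1242/325) → (-6378/325, -592/325)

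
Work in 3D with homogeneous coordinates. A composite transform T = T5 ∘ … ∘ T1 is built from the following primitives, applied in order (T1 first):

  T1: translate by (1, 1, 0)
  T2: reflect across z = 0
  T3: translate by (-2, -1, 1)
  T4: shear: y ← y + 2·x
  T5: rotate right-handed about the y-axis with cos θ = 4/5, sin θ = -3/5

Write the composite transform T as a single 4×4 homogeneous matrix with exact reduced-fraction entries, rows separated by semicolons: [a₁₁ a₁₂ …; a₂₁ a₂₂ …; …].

T1 = [1 0 0 1; 0 1 0 1; 0 0 1 0; 0 0 0 1]
T2·T1 = [1 0 0 1; 0 1 0 1; 0 0 -1 0; 0 0 0 1]
T3·…·T1 = [1 0 0 -1; 0 1 0 0; 0 0 -1 1; 0 0 0 1]
T4·…·T1 = [1 0 0 -1; 2 1 0 -2; 0 0 -1 1; 0 0 0 1]
T5·…·T1 = [4/5 0 3/5 -7/5; 2 1 0 -2; 3/5 0 -4/5 1/5; 0 0 0 1]

T = [4/5 0 3/5 -7/5; 2 1 0 -2; 3/5 0 -4/5 1/5; 0 0 0 1]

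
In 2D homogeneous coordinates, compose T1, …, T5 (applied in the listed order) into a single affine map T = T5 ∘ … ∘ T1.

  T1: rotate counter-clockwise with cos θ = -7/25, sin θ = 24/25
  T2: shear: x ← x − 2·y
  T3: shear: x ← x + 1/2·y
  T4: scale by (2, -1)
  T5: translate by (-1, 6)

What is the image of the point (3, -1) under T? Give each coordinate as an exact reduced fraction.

T(p) = (-256/25, 71/25)

T1 rotate counter-clockwise with cos θ = -7/25, sin θ = 24/25: (3, -1) → (3/25, 79/25)
T2 shear: x ← x − 2·y: (3/25, 79/25) → (-31/5, 79/25)
T3 shear: x ← x + 1/2·y: (-31/5, 79/25) → (-231/50, 79/25)
T4 scale by (2, -1): (-231/50, 79/25) → (-231/25, -79/25)
T5 translate by (-1, 6): (-231/25, -79/25) → (-256/25, 71/25)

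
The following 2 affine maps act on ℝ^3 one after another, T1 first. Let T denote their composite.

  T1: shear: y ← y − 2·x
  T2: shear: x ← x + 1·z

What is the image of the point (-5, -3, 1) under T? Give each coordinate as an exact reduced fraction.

T(p) = (-4, 7, 1)

T1 shear: y ← y − 2·x: (-5, -3, 1) → (-5, 7, 1)
T2 shear: x ← x + 1·z: (-5, 7, 1) → (-4, 7, 1)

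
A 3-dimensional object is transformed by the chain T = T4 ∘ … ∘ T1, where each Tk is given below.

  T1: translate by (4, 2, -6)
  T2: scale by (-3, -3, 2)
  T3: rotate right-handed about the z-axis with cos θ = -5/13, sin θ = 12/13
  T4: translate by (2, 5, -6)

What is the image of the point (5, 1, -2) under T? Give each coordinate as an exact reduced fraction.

T1 translate by (4, 2, -6): (5, 1, -2) → (9, 3, -8)
T2 scale by (-3, -3, 2): (9, 3, -8) → (-27, -9, -16)
T3 rotate right-handed about the z-axis with cos θ = -5/13, sin θ = 12/13: (-27, -9, -16) → (243/13, -279/13, -16)
T4 translate by (2, 5, -6): (243/13, -279/13, -16) → (269/13, -214/13, -22)

T(p) = (269/13, -214/13, -22)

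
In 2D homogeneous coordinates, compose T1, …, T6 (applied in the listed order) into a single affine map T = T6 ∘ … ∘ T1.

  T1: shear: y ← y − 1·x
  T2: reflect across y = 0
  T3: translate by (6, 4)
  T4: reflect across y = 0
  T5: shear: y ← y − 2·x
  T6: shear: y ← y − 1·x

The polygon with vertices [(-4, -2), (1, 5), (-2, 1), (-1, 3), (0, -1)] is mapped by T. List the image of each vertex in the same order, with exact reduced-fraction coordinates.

image vertices: (2, -8), (7, -21), (4, -13), (5, -15), (6, -23)

T1 shear: y ← y − 1·x: (-4, -2) → (-4, 2); (1, 5) → (1, 4); (-2, 1) → (-2, 3); (-1, 3) → (-1, 4); (0, -1) → (0, -1)
T2 reflect across y = 0: (-4, 2) → (-4, -2); (1, 4) → (1, -4); (-2, 3) → (-2, -3); (-1, 4) → (-1, -4); (0, -1) → (0, 1)
T3 translate by (6, 4): (-4, -2) → (2, 2); (1, -4) → (7, 0); (-2, -3) → (4, 1); (-1, -4) → (5, 0); (0, 1) → (6, 5)
T4 reflect across y = 0: (2, 2) → (2, -2); (7, 0) → (7, 0); (4, 1) → (4, -1); (5, 0) → (5, 0); (6, 5) → (6, -5)
T5 shear: y ← y − 2·x: (2, -2) → (2, -6); (7, 0) → (7, -14); (4, -1) → (4, -9); (5, 0) → (5, -10); (6, -5) → (6, -17)
T6 shear: y ← y − 1·x: (2, -6) → (2, -8); (7, -14) → (7, -21); (4, -9) → (4, -13); (5, -10) → (5, -15); (6, -17) → (6, -23)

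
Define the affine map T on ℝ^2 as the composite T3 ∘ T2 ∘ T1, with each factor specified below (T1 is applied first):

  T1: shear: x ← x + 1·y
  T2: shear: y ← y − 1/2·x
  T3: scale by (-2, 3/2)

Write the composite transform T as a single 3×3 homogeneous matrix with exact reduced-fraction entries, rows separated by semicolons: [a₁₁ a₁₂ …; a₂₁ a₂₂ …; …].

T1 = [1 1 0; 0 1 0; 0 0 1]
T2·T1 = [1 1 0; -1/2 1/2 0; 0 0 1]
T3·…·T1 = [-2 -2 0; -3/4 3/4 0; 0 0 1]

T = [-2 -2 0; -3/4 3/4 0; 0 0 1]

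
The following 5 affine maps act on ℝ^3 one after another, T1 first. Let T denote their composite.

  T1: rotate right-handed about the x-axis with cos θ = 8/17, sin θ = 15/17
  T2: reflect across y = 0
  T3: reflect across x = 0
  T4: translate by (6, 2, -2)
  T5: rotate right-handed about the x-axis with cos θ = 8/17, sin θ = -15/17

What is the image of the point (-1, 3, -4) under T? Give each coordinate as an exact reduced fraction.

T(p) = (7, -715/289, 582/289)

T1 rotate right-handed about the x-axis with cos θ = 8/17, sin θ = 15/17: (-1, 3, -4) → (-1, 84/17, 13/17)
T2 reflect across y = 0: (-1, 84/17, 13/17) → (-1, -84/17, 13/17)
T3 reflect across x = 0: (-1, -84/17, 13/17) → (1, -84/17, 13/17)
T4 translate by (6, 2, -2): (1, -84/17, 13/17) → (7, -50/17, -21/17)
T5 rotate right-handed about the x-axis with cos θ = 8/17, sin θ = -15/17: (7, -50/17, -21/17) → (7, -715/289, 582/289)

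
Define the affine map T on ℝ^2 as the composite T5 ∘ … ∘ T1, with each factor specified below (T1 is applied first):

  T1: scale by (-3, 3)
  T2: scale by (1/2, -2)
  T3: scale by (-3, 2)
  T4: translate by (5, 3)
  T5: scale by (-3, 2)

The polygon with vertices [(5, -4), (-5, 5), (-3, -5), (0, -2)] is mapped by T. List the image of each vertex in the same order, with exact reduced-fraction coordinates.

T1 scale by (-3, 3): (5, -4) → (-15, -12); (-5, 5) → (15, 15); (-3, -5) → (9, -15); (0, -2) → (0, -6)
T2 scale by (1/2, -2): (-15, -12) → (-15/2, 24); (15, 15) → (15/2, -30); (9, -15) → (9/2, 30); (0, -6) → (0, 12)
T3 scale by (-3, 2): (-15/2, 24) → (45/2, 48); (15/2, -30) → (-45/2, -60); (9/2, 30) → (-27/2, 60); (0, 12) → (0, 24)
T4 translate by (5, 3): (45/2, 48) → (55/2, 51); (-45/2, -60) → (-35/2, -57); (-27/2, 60) → (-17/2, 63); (0, 24) → (5, 27)
T5 scale by (-3, 2): (55/2, 51) → (-165/2, 102); (-35/2, -57) → (105/2, -114); (-17/2, 63) → (51/2, 126); (5, 27) → (-15, 54)

image vertices: (-165/2, 102), (105/2, -114), (51/2, 126), (-15, 54)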